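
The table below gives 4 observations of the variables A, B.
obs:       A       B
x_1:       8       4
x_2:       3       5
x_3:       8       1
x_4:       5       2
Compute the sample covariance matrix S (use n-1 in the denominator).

Step 1 — column means:
  mean(A) = (8 + 3 + 8 + 5) / 4 = 24/4 = 6
  mean(B) = (4 + 5 + 1 + 2) / 4 = 12/4 = 3

Step 2 — sample covariance S[i,j] = (1/(n-1)) · Σ_k (x_{k,i} - mean_i) · (x_{k,j} - mean_j), with n-1 = 3.
  S[A,A] = ((2)·(2) + (-3)·(-3) + (2)·(2) + (-1)·(-1)) / 3 = 18/3 = 6
  S[A,B] = ((2)·(1) + (-3)·(2) + (2)·(-2) + (-1)·(-1)) / 3 = -7/3 = -2.3333
  S[B,B] = ((1)·(1) + (2)·(2) + (-2)·(-2) + (-1)·(-1)) / 3 = 10/3 = 3.3333

S is symmetric (S[j,i] = S[i,j]). Assembling:

S = [[6, -2.3333],
 [-2.3333, 3.3333]]


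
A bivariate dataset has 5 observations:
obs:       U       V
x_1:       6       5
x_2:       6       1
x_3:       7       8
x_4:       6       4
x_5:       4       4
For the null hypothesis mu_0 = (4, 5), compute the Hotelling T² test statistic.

Step 1 — sample mean vector:
  mean(U) = (6 + 6 + 7 + 6 + 4) / 5 = 29/5 = 5.8
  mean(V) = (5 + 1 + 8 + 4 + 4) / 5 = 22/5 = 4.4
  x̄ = (5.8, 4.4),  deviation x̄ - mu_0 = (5.8, 4.4) - (4, 5) = (1.8, -0.6).

Step 2 — sample covariance matrix, S[i,j] = (1/(n-1)) · Σ_k (x_{k,i} - mean_i) · (x_{k,j} - mean_j), divisor n-1 = 4:
  S[U,U] = ((0.2)·(0.2) + (0.2)·(0.2) + (1.2)·(1.2) + (0.2)·(0.2) + (-1.8)·(-1.8)) / 4 = 4.8/4 = 1.2
  S[U,V] = ((0.2)·(0.6) + (0.2)·(-3.4) + (1.2)·(3.6) + (0.2)·(-0.4) + (-1.8)·(-0.4)) / 4 = 4.4/4 = 1.1
  S[V,V] = ((0.6)·(0.6) + (-3.4)·(-3.4) + (3.6)·(3.6) + (-0.4)·(-0.4) + (-0.4)·(-0.4)) / 4 = 25.2/4 = 6.3
  S = [[1.2, 1.1],
 [1.1, 6.3]].

Step 3 — invert S. det(S) = 1.2·6.3 - (1.1)² = 6.35.
  S^{-1} = (1/det) · [[d, -b], [-b, a]] = [[0.9921, -0.1732],
 [-0.1732, 0.189]].

Step 4 — quadratic form (x̄ - mu_0)^T · S^{-1} · (x̄ - mu_0):
  S^{-1} · (x̄ - mu_0) = (1.8898, -0.4252),
  (x̄ - mu_0)^T · [...] = (1.8)·(1.8898) + (-0.6)·(-0.4252) = 3.6567.

Step 5 — scale by n: T² = 5 · 3.6567 = 18.2835.

T² ≈ 18.2835


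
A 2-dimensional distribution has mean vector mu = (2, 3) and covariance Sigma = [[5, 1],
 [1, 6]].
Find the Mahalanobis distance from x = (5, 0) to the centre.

Step 1 — centre the observation: (x - mu) = (3, -3).

Step 2 — invert Sigma. det(Sigma) = 5·6 - (1)² = 29.
  Sigma^{-1} = (1/det) · [[d, -b], [-b, a]] = [[0.2069, -0.0345],
 [-0.0345, 0.1724]].

Step 3 — form the quadratic (x - mu)^T · Sigma^{-1} · (x - mu):
  Sigma^{-1} · (x - mu) = (0.7241, -0.6207).
  (x - mu)^T · [Sigma^{-1} · (x - mu)] = (3)·(0.7241) + (-3)·(-0.6207) = 4.0345.

Step 4 — take square root: d = √(4.0345) ≈ 2.0086.

d(x, mu) = √(4.0345) ≈ 2.0086


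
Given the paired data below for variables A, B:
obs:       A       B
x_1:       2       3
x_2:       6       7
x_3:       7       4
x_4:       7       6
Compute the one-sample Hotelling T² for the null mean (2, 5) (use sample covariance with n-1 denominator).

Step 1 — sample mean vector:
  mean(A) = (2 + 6 + 7 + 7) / 4 = 22/4 = 5.5
  mean(B) = (3 + 7 + 4 + 6) / 4 = 20/4 = 5
  x̄ = (5.5, 5),  deviation x̄ - mu_0 = (5.5, 5) - (2, 5) = (3.5, 0).

Step 2 — sample covariance matrix, S[i,j] = (1/(n-1)) · Σ_k (x_{k,i} - mean_i) · (x_{k,j} - mean_j), divisor n-1 = 3:
  S[A,A] = ((-3.5)·(-3.5) + (0.5)·(0.5) + (1.5)·(1.5) + (1.5)·(1.5)) / 3 = 17/3 = 5.6667
  S[A,B] = ((-3.5)·(-2) + (0.5)·(2) + (1.5)·(-1) + (1.5)·(1)) / 3 = 8/3 = 2.6667
  S[B,B] = ((-2)·(-2) + (2)·(2) + (-1)·(-1) + (1)·(1)) / 3 = 10/3 = 3.3333
  S = [[5.6667, 2.6667],
 [2.6667, 3.3333]].

Step 3 — invert S. det(S) = 5.6667·3.3333 - (2.6667)² = 11.7778.
  S^{-1} = (1/det) · [[d, -b], [-b, a]] = [[0.283, -0.2264],
 [-0.2264, 0.4811]].

Step 4 — quadratic form (x̄ - mu_0)^T · S^{-1} · (x̄ - mu_0):
  S^{-1} · (x̄ - mu_0) = (0.9906, -0.7925),
  (x̄ - mu_0)^T · [...] = (3.5)·(0.9906) + (0)·(-0.7925) = 3.467.

Step 5 — scale by n: T² = 4 · 3.467 = 13.8679.

T² ≈ 13.8679


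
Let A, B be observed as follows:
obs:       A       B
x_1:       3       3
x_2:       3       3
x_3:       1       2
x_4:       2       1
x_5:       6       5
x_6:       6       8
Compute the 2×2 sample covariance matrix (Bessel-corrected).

Step 1 — column means:
  mean(A) = (3 + 3 + 1 + 2 + 6 + 6) / 6 = 21/6 = 3.5
  mean(B) = (3 + 3 + 2 + 1 + 5 + 8) / 6 = 22/6 = 3.6667

Step 2 — sample covariance S[i,j] = (1/(n-1)) · Σ_k (x_{k,i} - mean_i) · (x_{k,j} - mean_j), with n-1 = 5.
  S[A,A] = ((-0.5)·(-0.5) + (-0.5)·(-0.5) + (-2.5)·(-2.5) + (-1.5)·(-1.5) + (2.5)·(2.5) + (2.5)·(2.5)) / 5 = 21.5/5 = 4.3
  S[A,B] = ((-0.5)·(-0.6667) + (-0.5)·(-0.6667) + (-2.5)·(-1.6667) + (-1.5)·(-2.6667) + (2.5)·(1.3333) + (2.5)·(4.3333)) / 5 = 23/5 = 4.6
  S[B,B] = ((-0.6667)·(-0.6667) + (-0.6667)·(-0.6667) + (-1.6667)·(-1.6667) + (-2.6667)·(-2.6667) + (1.3333)·(1.3333) + (4.3333)·(4.3333)) / 5 = 31.3333/5 = 6.2667

S is symmetric (S[j,i] = S[i,j]). Assembling:

S = [[4.3, 4.6],
 [4.6, 6.2667]]


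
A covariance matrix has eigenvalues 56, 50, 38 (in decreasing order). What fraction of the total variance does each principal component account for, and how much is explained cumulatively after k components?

Step 1 — total variance = trace(Sigma) = Σ λ_i = 56 + 50 + 38 = 144.

Step 2 — fraction explained by component i = λ_i / Σ λ:
  PC1: 56/144 = 0.3889
  PC2: 50/144 = 0.3472
  PC3: 38/144 = 0.2639

Step 3 — cumulative fraction after k components = (λ_1 + ... + λ_k) / Σ λ:
  k = 1: 56/144 = 0.3889
  k = 2: (56 + 50)/144 = 106/144 = 0.7361
  k = 3: (56 + 50 + 38)/144 = 144/144 = 1

Summary (fraction, with percent):

explained: PC1 0.3889 (38.89%), PC2 0.3472 (34.72%), PC3 0.2639 (26.39%);  cumulative: 0.3889, 0.7361, 1


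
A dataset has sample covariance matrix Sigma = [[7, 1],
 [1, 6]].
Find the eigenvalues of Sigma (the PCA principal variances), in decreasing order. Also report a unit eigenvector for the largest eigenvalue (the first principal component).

Step 1 — characteristic polynomial of 2×2 Sigma:
  det(Sigma - λI) = λ² - trace · λ + det = 0.
  trace = 7 + 6 = 13, det = 7·6 - (1)² = 41.
Step 2 — discriminant:
  Δ = trace² - 4·det = 169 - 164 = 5.
Step 3 — eigenvalues:
  λ = (trace ± √Δ)/2 = (13 ± 2.2361)/2,
  λ_1 = 7.618,  λ_2 = 5.382.

Step 4 — unit eigenvector for λ_1: solve (Sigma - λ_1 I)v = 0. First row:
  (7 - 7.618)·v_x + (1)·v_y = 0, i.e. (-0.618)·v_x + (1)·v_y = 0,
  so v ∝ (b, λ_1 - a) = (1, 0.618) = u.
  ||u|| = √((1)² + (0.618)²) = √(1.382) ≈ 1.1756,
  v_1 = u/||u|| ≈ (0.8507, 0.5257) (||v_1|| = 1).

λ_1 = 7.618,  λ_2 = 5.382;  v_1 ≈ (0.8507, 0.5257)


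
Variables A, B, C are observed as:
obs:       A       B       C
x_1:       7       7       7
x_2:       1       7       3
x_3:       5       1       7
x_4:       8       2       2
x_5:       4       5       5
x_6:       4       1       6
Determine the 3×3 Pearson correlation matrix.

Step 1 — column means:
  mean(A) = (7 + 1 + 5 + 8 + 4 + 4) / 6 = 29/6 = 4.8333
  mean(B) = (7 + 7 + 1 + 2 + 5 + 1) / 6 = 23/6 = 3.8333
  mean(C) = (7 + 3 + 7 + 2 + 5 + 6) / 6 = 30/6 = 5

Step 2 — sample variances and covariances s[i,j] = (1/(n-1)) · Σ_k (x_{k,i} - mean_i) · (x_{k,j} - mean_j), with n-1 = 5:
  s[A,A] = ((2.1667)·(2.1667) + (-3.8333)·(-3.8333) + (0.1667)·(0.1667) + (3.1667)·(3.1667) + (-0.8333)·(-0.8333) + (-0.8333)·(-0.8333)) / 5 = 30.8333/5 = 6.1667
  s[A,B] = ((2.1667)·(3.1667) + (-3.8333)·(3.1667) + (0.1667)·(-2.8333) + (3.1667)·(-1.8333) + (-0.8333)·(1.1667) + (-0.8333)·(-2.8333)) / 5 = -10.1667/5 = -2.0333
  s[A,C] = ((2.1667)·(2) + (-3.8333)·(-2) + (0.1667)·(2) + (3.1667)·(-3) + (-0.8333)·(0) + (-0.8333)·(1)) / 5 = 2/5 = 0.4
  s[B,B] = ((3.1667)·(3.1667) + (3.1667)·(3.1667) + (-2.8333)·(-2.8333) + (-1.8333)·(-1.8333) + (1.1667)·(1.1667) + (-2.8333)·(-2.8333)) / 5 = 40.8333/5 = 8.1667
  s[B,C] = ((3.1667)·(2) + (3.1667)·(-2) + (-2.8333)·(2) + (-1.8333)·(-3) + (1.1667)·(0) + (-2.8333)·(1)) / 5 = -3/5 = -0.6
  s[C,C] = ((2)·(2) + (-2)·(-2) + (2)·(2) + (-3)·(-3) + (0)·(0) + (1)·(1)) / 5 = 22/5 = 4.4
  Sample standard deviations s_i = √(s[i,i]):
  s(A) = √(6.1667) = 2.4833
  s(B) = √(8.1667) = 2.8577
  s(C) = √(4.4) = 2.0976

Step 3 — r_{ij} = s_{ij} / (s_i · s_j):
  r[A,A] = 1 (diagonal).
  r[A,B] = -2.0333 / (2.4833 · 2.8577) = -2.0333 / 7.0966 = -0.2865
  r[A,C] = 0.4 / (2.4833 · 2.0976) = 0.4 / 5.209 = 0.0768
  r[B,B] = 1 (diagonal).
  r[B,C] = -0.6 / (2.8577 · 2.0976) = -0.6 / 5.9944 = -0.1001
  r[C,C] = 1 (diagonal).

R is symmetric with unit diagonal. Assembling:

R = [[1, -0.2865, 0.0768],
 [-0.2865, 1, -0.1001],
 [0.0768, -0.1001, 1]]


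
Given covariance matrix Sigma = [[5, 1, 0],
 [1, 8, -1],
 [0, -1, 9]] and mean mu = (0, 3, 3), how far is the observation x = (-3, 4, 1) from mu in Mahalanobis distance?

Step 1 — centre the observation: (x - mu) = (-3, 1, -2).

Step 2 — invert Sigma (cofactor / det for 3×3, or solve directly):
  Sigma^{-1} = [[0.2052, -0.026, -0.0029],
 [-0.026, 0.1301, 0.0145],
 [-0.0029, 0.0145, 0.1127]].

Step 3 — form the quadratic (x - mu)^T · Sigma^{-1} · (x - mu):
  Sigma^{-1} · (x - mu) = (-0.6358, 0.1792, -0.2023).
  (x - mu)^T · [Sigma^{-1} · (x - mu)] = (-3)·(-0.6358) + (1)·(0.1792) + (-2)·(-0.2023) = 2.4913.

Step 4 — take square root: d = √(2.4913) ≈ 1.5784.

d(x, mu) = √(2.4913) ≈ 1.5784


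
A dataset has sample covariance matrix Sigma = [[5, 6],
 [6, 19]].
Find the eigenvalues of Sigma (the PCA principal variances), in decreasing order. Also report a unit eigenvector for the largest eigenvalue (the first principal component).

Step 1 — characteristic polynomial of 2×2 Sigma:
  det(Sigma - λI) = λ² - trace · λ + det = 0.
  trace = 5 + 19 = 24, det = 5·19 - (6)² = 59.
Step 2 — discriminant:
  Δ = trace² - 4·det = 576 - 236 = 340.
Step 3 — eigenvalues:
  λ = (trace ± √Δ)/2 = (24 ± 18.4391)/2,
  λ_1 = 21.2195,  λ_2 = 2.7805.

Step 4 — unit eigenvector for λ_1: solve (Sigma - λ_1 I)v = 0. First row:
  (5 - 21.2195)·v_x + (6)·v_y = 0, i.e. (-16.2195)·v_x + (6)·v_y = 0,
  so v ∝ (b, λ_1 - a) = (6, 16.2195) = u.
  ||u|| = √((6)² + (16.2195)²) = √(299.0736) ≈ 17.2937,
  v_1 = u/||u|| ≈ (0.3469, 0.9379) (||v_1|| = 1).

λ_1 = 21.2195,  λ_2 = 2.7805;  v_1 ≈ (0.3469, 0.9379)


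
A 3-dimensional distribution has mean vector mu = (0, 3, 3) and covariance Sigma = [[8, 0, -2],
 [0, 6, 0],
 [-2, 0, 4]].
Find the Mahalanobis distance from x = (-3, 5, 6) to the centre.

Step 1 — centre the observation: (x - mu) = (-3, 2, 3).

Step 2 — invert Sigma (cofactor / det for 3×3, or solve directly):
  Sigma^{-1} = [[0.1429, 0, 0.0714],
 [0, 0.1667, 0],
 [0.0714, 0, 0.2857]].

Step 3 — form the quadratic (x - mu)^T · Sigma^{-1} · (x - mu):
  Sigma^{-1} · (x - mu) = (-0.2143, 0.3333, 0.6429).
  (x - mu)^T · [Sigma^{-1} · (x - mu)] = (-3)·(-0.2143) + (2)·(0.3333) + (3)·(0.6429) = 3.2381.

Step 4 — take square root: d = √(3.2381) ≈ 1.7995.

d(x, mu) = √(3.2381) ≈ 1.7995


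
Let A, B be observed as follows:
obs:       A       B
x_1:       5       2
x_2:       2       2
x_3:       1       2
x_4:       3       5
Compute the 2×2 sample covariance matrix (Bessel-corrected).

Step 1 — column means:
  mean(A) = (5 + 2 + 1 + 3) / 4 = 11/4 = 2.75
  mean(B) = (2 + 2 + 2 + 5) / 4 = 11/4 = 2.75

Step 2 — sample covariance S[i,j] = (1/(n-1)) · Σ_k (x_{k,i} - mean_i) · (x_{k,j} - mean_j), with n-1 = 3.
  S[A,A] = ((2.25)·(2.25) + (-0.75)·(-0.75) + (-1.75)·(-1.75) + (0.25)·(0.25)) / 3 = 8.75/3 = 2.9167
  S[A,B] = ((2.25)·(-0.75) + (-0.75)·(-0.75) + (-1.75)·(-0.75) + (0.25)·(2.25)) / 3 = 0.75/3 = 0.25
  S[B,B] = ((-0.75)·(-0.75) + (-0.75)·(-0.75) + (-0.75)·(-0.75) + (2.25)·(2.25)) / 3 = 6.75/3 = 2.25

S is symmetric (S[j,i] = S[i,j]). Assembling:

S = [[2.9167, 0.25],
 [0.25, 2.25]]


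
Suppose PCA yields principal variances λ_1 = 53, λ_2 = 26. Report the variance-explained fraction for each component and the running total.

Step 1 — total variance = trace(Sigma) = Σ λ_i = 53 + 26 = 79.

Step 2 — fraction explained by component i = λ_i / Σ λ:
  PC1: 53/79 = 0.6709
  PC2: 26/79 = 0.3291

Step 3 — cumulative fraction after k components = (λ_1 + ... + λ_k) / Σ λ:
  k = 1: 53/79 = 0.6709
  k = 2: (53 + 26)/79 = 79/79 = 1

Summary (fraction, with percent):

explained: PC1 0.6709 (67.09%), PC2 0.3291 (32.91%);  cumulative: 0.6709, 1


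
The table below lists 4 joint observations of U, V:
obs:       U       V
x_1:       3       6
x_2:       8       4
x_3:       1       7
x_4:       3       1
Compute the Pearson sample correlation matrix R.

Step 1 — column means:
  mean(U) = (3 + 8 + 1 + 3) / 4 = 15/4 = 3.75
  mean(V) = (6 + 4 + 7 + 1) / 4 = 18/4 = 4.5

Step 2 — sample variances and covariances s[i,j] = (1/(n-1)) · Σ_k (x_{k,i} - mean_i) · (x_{k,j} - mean_j), with n-1 = 3:
  s[U,U] = ((-0.75)·(-0.75) + (4.25)·(4.25) + (-2.75)·(-2.75) + (-0.75)·(-0.75)) / 3 = 26.75/3 = 8.9167
  s[U,V] = ((-0.75)·(1.5) + (4.25)·(-0.5) + (-2.75)·(2.5) + (-0.75)·(-3.5)) / 3 = -7.5/3 = -2.5
  s[V,V] = ((1.5)·(1.5) + (-0.5)·(-0.5) + (2.5)·(2.5) + (-3.5)·(-3.5)) / 3 = 21/3 = 7
  Sample standard deviations s_i = √(s[i,i]):
  s(U) = √(8.9167) = 2.9861
  s(V) = √(7) = 2.6458

Step 3 — r_{ij} = s_{ij} / (s_i · s_j):
  r[U,U] = 1 (diagonal).
  r[U,V] = -2.5 / (2.9861 · 2.6458) = -2.5 / 7.9004 = -0.3164
  r[V,V] = 1 (diagonal).

R is symmetric with unit diagonal. Assembling:

R = [[1, -0.3164],
 [-0.3164, 1]]


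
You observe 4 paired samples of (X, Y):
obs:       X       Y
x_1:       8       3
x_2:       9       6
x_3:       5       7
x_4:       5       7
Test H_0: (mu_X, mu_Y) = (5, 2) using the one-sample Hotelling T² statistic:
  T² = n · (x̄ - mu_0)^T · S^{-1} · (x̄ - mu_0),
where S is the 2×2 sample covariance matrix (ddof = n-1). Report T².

Step 1 — sample mean vector:
  mean(X) = (8 + 9 + 5 + 5) / 4 = 27/4 = 6.75
  mean(Y) = (3 + 6 + 7 + 7) / 4 = 23/4 = 5.75
  x̄ = (6.75, 5.75),  deviation x̄ - mu_0 = (6.75, 5.75) - (5, 2) = (1.75, 3.75).

Step 2 — sample covariance matrix, S[i,j] = (1/(n-1)) · Σ_k (x_{k,i} - mean_i) · (x_{k,j} - mean_j), divisor n-1 = 3:
  S[X,X] = ((1.25)·(1.25) + (2.25)·(2.25) + (-1.75)·(-1.75) + (-1.75)·(-1.75)) / 3 = 12.75/3 = 4.25
  S[X,Y] = ((1.25)·(-2.75) + (2.25)·(0.25) + (-1.75)·(1.25) + (-1.75)·(1.25)) / 3 = -7.25/3 = -2.4167
  S[Y,Y] = ((-2.75)·(-2.75) + (0.25)·(0.25) + (1.25)·(1.25) + (1.25)·(1.25)) / 3 = 10.75/3 = 3.5833
  S = [[4.25, -2.4167],
 [-2.4167, 3.5833]].

Step 3 — invert S. det(S) = 4.25·3.5833 - (-2.4167)² = 9.3889.
  S^{-1} = (1/det) · [[d, -b], [-b, a]] = [[0.3817, 0.2574],
 [0.2574, 0.4527]].

Step 4 — quadratic form (x̄ - mu_0)^T · S^{-1} · (x̄ - mu_0):
  S^{-1} · (x̄ - mu_0) = (1.6331, 2.1479),
  (x̄ - mu_0)^T · [...] = (1.75)·(1.6331) + (3.75)·(2.1479) = 10.9127.

Step 5 — scale by n: T² = 4 · 10.9127 = 43.6509.

T² ≈ 43.6509


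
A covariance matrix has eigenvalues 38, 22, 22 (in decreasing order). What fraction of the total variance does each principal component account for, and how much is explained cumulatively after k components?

Step 1 — total variance = trace(Sigma) = Σ λ_i = 38 + 22 + 22 = 82.

Step 2 — fraction explained by component i = λ_i / Σ λ:
  PC1: 38/82 = 0.4634
  PC2: 22/82 = 0.2683
  PC3: 22/82 = 0.2683

Step 3 — cumulative fraction after k components = (λ_1 + ... + λ_k) / Σ λ:
  k = 1: 38/82 = 0.4634
  k = 2: (38 + 22)/82 = 60/82 = 0.7317
  k = 3: (38 + 22 + 22)/82 = 82/82 = 1

Summary (fraction, with percent):

explained: PC1 0.4634 (46.34%), PC2 0.2683 (26.83%), PC3 0.2683 (26.83%);  cumulative: 0.4634, 0.7317, 1


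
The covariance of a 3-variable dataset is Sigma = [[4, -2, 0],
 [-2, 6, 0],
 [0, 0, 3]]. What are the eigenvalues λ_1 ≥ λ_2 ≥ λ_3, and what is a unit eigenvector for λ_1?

Step 1 — characteristic polynomial p(λ) = det(λI - Sigma) = λ³ - tr·λ² + c_1·λ - det, where tr = trace, c_1 = sum of the principal 2×2 minors, det = det(Sigma):
  tr = 4 + 6 + 3 = 13,
  c_1 = (4·6 - (-2)²) + (4·3 - (0)²) + (6·3 - (0)²) = 20 + 12 + 18 = 50,
  det = 4·(6·3 - (0)²) - (-2)·((-2)·3 - (0)·(0)) + (0)·((-2)·(0) - 6·(0)) = 4·(18) - (-2)·(-6) + (0)·(0) = 60.
  So p(λ) = λ³ - 13λ² + 50λ - 60.
Step 2 — look for an integer root (rational root theorem: any rational root is an integer divisor of 60). Testing λ = 3:
  p(3) = 27 - 117 + 150 - 60 = 0  ✓
  Dividing out (λ - 3): p(λ) = (λ - 3)(λ² - 10λ + 20).
Step 3 — remaining eigenvalues from the quadratic λ² - 10λ + 20 = 0:
  Δ = 10² - 4·20 = 100 - 80 = 20,  λ = (10 ± √20)/2 = (10 ± 4.4721)/2 ≈ 7.2361 or 2.7639.
  Sorted: λ_1 = 7.2361,  λ_2 = 3,  λ_3 = 2.7639  (check: sum = 13 = tr ✓).

Step 4 — unit eigenvector for λ_1 ≈ 7.2361: v spans the null space of (Sigma - λ_1 I), whose rows are
  r_1 = (-3.2361, -2, 0),  r_2 = (-2, -1.2361, 0),  r_3 = (0, 0, -4.2361).
  v is orthogonal to every row, so take v ∝ r_1 × r_3 = ((-2)·(-4.2361) - (0)·(0), (0)·(0) - (-3.2361)·(-4.2361), (-3.2361)·(0) - (-2)·(0)) ≈ (8.4721, -13.7082, 0).
  Let u = (8.4721, -13.7082, 0).
  ||u|| = √((8.4721)² + (-13.7082)² + (0)²) = √(259.6919) ≈ 16.115,  v_1 = u/||u|| ≈ (0.5257, -0.8507, 0) (||v_1|| = 1).

λ_1 = 7.2361,  λ_2 = 3,  λ_3 = 2.7639;  v_1 ≈ (0.5257, -0.8507, 0)


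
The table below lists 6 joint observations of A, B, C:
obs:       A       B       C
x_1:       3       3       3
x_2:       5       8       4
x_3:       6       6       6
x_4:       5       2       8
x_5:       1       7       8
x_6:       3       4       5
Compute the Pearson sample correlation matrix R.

Step 1 — column means:
  mean(A) = (3 + 5 + 6 + 5 + 1 + 3) / 6 = 23/6 = 3.8333
  mean(B) = (3 + 8 + 6 + 2 + 7 + 4) / 6 = 30/6 = 5
  mean(C) = (3 + 4 + 6 + 8 + 8 + 5) / 6 = 34/6 = 5.6667

Step 2 — sample variances and covariances s[i,j] = (1/(n-1)) · Σ_k (x_{k,i} - mean_i) · (x_{k,j} - mean_j), with n-1 = 5:
  s[A,A] = ((-0.8333)·(-0.8333) + (1.1667)·(1.1667) + (2.1667)·(2.1667) + (1.1667)·(1.1667) + (-2.8333)·(-2.8333) + (-0.8333)·(-0.8333)) / 5 = 16.8333/5 = 3.3667
  s[A,B] = ((-0.8333)·(-2) + (1.1667)·(3) + (2.1667)·(1) + (1.1667)·(-3) + (-2.8333)·(2) + (-0.8333)·(-1)) / 5 = -1/5 = -0.2
  s[A,C] = ((-0.8333)·(-2.6667) + (1.1667)·(-1.6667) + (2.1667)·(0.3333) + (1.1667)·(2.3333) + (-2.8333)·(2.3333) + (-0.8333)·(-0.6667)) / 5 = -2.3333/5 = -0.4667
  s[B,B] = ((-2)·(-2) + (3)·(3) + (1)·(1) + (-3)·(-3) + (2)·(2) + (-1)·(-1)) / 5 = 28/5 = 5.6
  s[B,C] = ((-2)·(-2.6667) + (3)·(-1.6667) + (1)·(0.3333) + (-3)·(2.3333) + (2)·(2.3333) + (-1)·(-0.6667)) / 5 = -1/5 = -0.2
  s[C,C] = ((-2.6667)·(-2.6667) + (-1.6667)·(-1.6667) + (0.3333)·(0.3333) + (2.3333)·(2.3333) + (2.3333)·(2.3333) + (-0.6667)·(-0.6667)) / 5 = 21.3333/5 = 4.2667
  Sample standard deviations s_i = √(s[i,i]):
  s(A) = √(3.3667) = 1.8348
  s(B) = √(5.6) = 2.3664
  s(C) = √(4.2667) = 2.0656

Step 3 — r_{ij} = s_{ij} / (s_i · s_j):
  r[A,A] = 1 (diagonal).
  r[A,B] = -0.2 / (1.8348 · 2.3664) = -0.2 / 4.342 = -0.0461
  r[A,C] = -0.4667 / (1.8348 · 2.0656) = -0.4667 / 3.79 = -0.1231
  r[B,B] = 1 (diagonal).
  r[B,C] = -0.2 / (2.3664 · 2.0656) = -0.2 / 4.8881 = -0.0409
  r[C,C] = 1 (diagonal).

R is symmetric with unit diagonal. Assembling:

R = [[1, -0.0461, -0.1231],
 [-0.0461, 1, -0.0409],
 [-0.1231, -0.0409, 1]]


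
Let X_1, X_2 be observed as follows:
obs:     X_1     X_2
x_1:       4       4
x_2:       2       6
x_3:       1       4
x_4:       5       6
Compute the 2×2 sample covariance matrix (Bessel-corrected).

Step 1 — column means:
  mean(X_1) = (4 + 2 + 1 + 5) / 4 = 12/4 = 3
  mean(X_2) = (4 + 6 + 4 + 6) / 4 = 20/4 = 5

Step 2 — sample covariance S[i,j] = (1/(n-1)) · Σ_k (x_{k,i} - mean_i) · (x_{k,j} - mean_j), with n-1 = 3.
  S[X_1,X_1] = ((1)·(1) + (-1)·(-1) + (-2)·(-2) + (2)·(2)) / 3 = 10/3 = 3.3333
  S[X_1,X_2] = ((1)·(-1) + (-1)·(1) + (-2)·(-1) + (2)·(1)) / 3 = 2/3 = 0.6667
  S[X_2,X_2] = ((-1)·(-1) + (1)·(1) + (-1)·(-1) + (1)·(1)) / 3 = 4/3 = 1.3333

S is symmetric (S[j,i] = S[i,j]). Assembling:

S = [[3.3333, 0.6667],
 [0.6667, 1.3333]]


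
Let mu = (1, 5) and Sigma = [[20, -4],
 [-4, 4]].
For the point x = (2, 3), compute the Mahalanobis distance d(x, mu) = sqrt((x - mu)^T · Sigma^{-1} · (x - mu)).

Step 1 — centre the observation: (x - mu) = (1, -2).

Step 2 — invert Sigma. det(Sigma) = 20·4 - (-4)² = 64.
  Sigma^{-1} = (1/det) · [[d, -b], [-b, a]] = [[0.0625, 0.0625],
 [0.0625, 0.3125]].

Step 3 — form the quadratic (x - mu)^T · Sigma^{-1} · (x - mu):
  Sigma^{-1} · (x - mu) = (-0.0625, -0.5625).
  (x - mu)^T · [Sigma^{-1} · (x - mu)] = (1)·(-0.0625) + (-2)·(-0.5625) = 1.0625.

Step 4 — take square root: d = √(1.0625) ≈ 1.0308.

d(x, mu) = √(1.0625) ≈ 1.0308


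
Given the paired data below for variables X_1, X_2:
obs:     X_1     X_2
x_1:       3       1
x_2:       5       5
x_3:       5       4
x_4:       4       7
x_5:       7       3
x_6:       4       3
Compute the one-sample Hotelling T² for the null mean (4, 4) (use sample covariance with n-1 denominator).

Step 1 — sample mean vector:
  mean(X_1) = (3 + 5 + 5 + 4 + 7 + 4) / 6 = 28/6 = 4.6667
  mean(X_2) = (1 + 5 + 4 + 7 + 3 + 3) / 6 = 23/6 = 3.8333
  x̄ = (4.6667, 3.8333),  deviation x̄ - mu_0 = (4.6667, 3.8333) - (4, 4) = (0.6667, -0.1667).

Step 2 — sample covariance matrix, S[i,j] = (1/(n-1)) · Σ_k (x_{k,i} - mean_i) · (x_{k,j} - mean_j), divisor n-1 = 5:
  S[X_1,X_1] = ((-1.6667)·(-1.6667) + (0.3333)·(0.3333) + (0.3333)·(0.3333) + (-0.6667)·(-0.6667) + (2.3333)·(2.3333) + (-0.6667)·(-0.6667)) / 5 = 9.3333/5 = 1.8667
  S[X_1,X_2] = ((-1.6667)·(-2.8333) + (0.3333)·(1.1667) + (0.3333)·(0.1667) + (-0.6667)·(3.1667) + (2.3333)·(-0.8333) + (-0.6667)·(-0.8333)) / 5 = 1.6667/5 = 0.3333
  S[X_2,X_2] = ((-2.8333)·(-2.8333) + (1.1667)·(1.1667) + (0.1667)·(0.1667) + (3.1667)·(3.1667) + (-0.8333)·(-0.8333) + (-0.8333)·(-0.8333)) / 5 = 20.8333/5 = 4.1667
  S = [[1.8667, 0.3333],
 [0.3333, 4.1667]].

Step 3 — invert S. det(S) = 1.8667·4.1667 - (0.3333)² = 7.6667.
  S^{-1} = (1/det) · [[d, -b], [-b, a]] = [[0.5435, -0.0435],
 [-0.0435, 0.2435]].

Step 4 — quadratic form (x̄ - mu_0)^T · S^{-1} · (x̄ - mu_0):
  S^{-1} · (x̄ - mu_0) = (0.3696, -0.0696),
  (x̄ - mu_0)^T · [...] = (0.6667)·(0.3696) + (-0.1667)·(-0.0696) = 0.258.

Step 5 — scale by n: T² = 6 · 0.258 = 1.5478.

T² ≈ 1.5478


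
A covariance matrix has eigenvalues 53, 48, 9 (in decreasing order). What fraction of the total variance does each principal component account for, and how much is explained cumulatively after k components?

Step 1 — total variance = trace(Sigma) = Σ λ_i = 53 + 48 + 9 = 110.

Step 2 — fraction explained by component i = λ_i / Σ λ:
  PC1: 53/110 = 0.4818
  PC2: 48/110 = 0.4364
  PC3: 9/110 = 0.0818

Step 3 — cumulative fraction after k components = (λ_1 + ... + λ_k) / Σ λ:
  k = 1: 53/110 = 0.4818
  k = 2: (53 + 48)/110 = 101/110 = 0.9182
  k = 3: (53 + 48 + 9)/110 = 110/110 = 1

Summary (fraction, with percent):

explained: PC1 0.4818 (48.18%), PC2 0.4364 (43.64%), PC3 0.0818 (8.18%);  cumulative: 0.4818, 0.9182, 1


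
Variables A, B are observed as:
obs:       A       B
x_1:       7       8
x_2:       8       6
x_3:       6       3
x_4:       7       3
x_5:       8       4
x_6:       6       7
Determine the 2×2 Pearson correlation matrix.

Step 1 — column means:
  mean(A) = (7 + 8 + 6 + 7 + 8 + 6) / 6 = 42/6 = 7
  mean(B) = (8 + 6 + 3 + 3 + 4 + 7) / 6 = 31/6 = 5.1667

Step 2 — sample variances and covariances s[i,j] = (1/(n-1)) · Σ_k (x_{k,i} - mean_i) · (x_{k,j} - mean_j), with n-1 = 5:
  s[A,A] = ((0)·(0) + (1)·(1) + (-1)·(-1) + (0)·(0) + (1)·(1) + (-1)·(-1)) / 5 = 4/5 = 0.8
  s[A,B] = ((0)·(2.8333) + (1)·(0.8333) + (-1)·(-2.1667) + (0)·(-2.1667) + (1)·(-1.1667) + (-1)·(1.8333)) / 5 = 0/5 = 0
  s[B,B] = ((2.8333)·(2.8333) + (0.8333)·(0.8333) + (-2.1667)·(-2.1667) + (-2.1667)·(-2.1667) + (-1.1667)·(-1.1667) + (1.8333)·(1.8333)) / 5 = 22.8333/5 = 4.5667
  Sample standard deviations s_i = √(s[i,i]):
  s(A) = √(0.8) = 0.8944
  s(B) = √(4.5667) = 2.137

Step 3 — r_{ij} = s_{ij} / (s_i · s_j):
  r[A,A] = 1 (diagonal).
  r[A,B] = 0 / (0.8944 · 2.137) = 0 / 1.9114 = 0
  r[B,B] = 1 (diagonal).

R is symmetric with unit diagonal. Assembling:

R = [[1, 0],
 [0, 1]]


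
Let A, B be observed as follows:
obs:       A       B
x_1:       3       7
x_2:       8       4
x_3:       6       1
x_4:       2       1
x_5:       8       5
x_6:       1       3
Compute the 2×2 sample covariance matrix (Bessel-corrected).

Step 1 — column means:
  mean(A) = (3 + 8 + 6 + 2 + 8 + 1) / 6 = 28/6 = 4.6667
  mean(B) = (7 + 4 + 1 + 1 + 5 + 3) / 6 = 21/6 = 3.5

Step 2 — sample covariance S[i,j] = (1/(n-1)) · Σ_k (x_{k,i} - mean_i) · (x_{k,j} - mean_j), with n-1 = 5.
  S[A,A] = ((-1.6667)·(-1.6667) + (3.3333)·(3.3333) + (1.3333)·(1.3333) + (-2.6667)·(-2.6667) + (3.3333)·(3.3333) + (-3.6667)·(-3.6667)) / 5 = 47.3333/5 = 9.4667
  S[A,B] = ((-1.6667)·(3.5) + (3.3333)·(0.5) + (1.3333)·(-2.5) + (-2.6667)·(-2.5) + (3.3333)·(1.5) + (-3.6667)·(-0.5)) / 5 = 6/5 = 1.2
  S[B,B] = ((3.5)·(3.5) + (0.5)·(0.5) + (-2.5)·(-2.5) + (-2.5)·(-2.5) + (1.5)·(1.5) + (-0.5)·(-0.5)) / 5 = 27.5/5 = 5.5

S is symmetric (S[j,i] = S[i,j]). Assembling:

S = [[9.4667, 1.2],
 [1.2, 5.5]]


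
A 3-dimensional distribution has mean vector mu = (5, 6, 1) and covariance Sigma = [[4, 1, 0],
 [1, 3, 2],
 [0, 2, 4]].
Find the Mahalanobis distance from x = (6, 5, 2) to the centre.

Step 1 — centre the observation: (x - mu) = (1, -1, 1).

Step 2 — invert Sigma (cofactor / det for 3×3, or solve directly):
  Sigma^{-1} = [[0.2857, -0.1429, 0.0714],
 [-0.1429, 0.5714, -0.2857],
 [0.0714, -0.2857, 0.3929]].

Step 3 — form the quadratic (x - mu)^T · Sigma^{-1} · (x - mu):
  Sigma^{-1} · (x - mu) = (0.5, -1, 0.75).
  (x - mu)^T · [Sigma^{-1} · (x - mu)] = (1)·(0.5) + (-1)·(-1) + (1)·(0.75) = 2.25.

Step 4 — take square root: d = √(2.25) ≈ 1.5.

d(x, mu) = √(2.25) ≈ 1.5


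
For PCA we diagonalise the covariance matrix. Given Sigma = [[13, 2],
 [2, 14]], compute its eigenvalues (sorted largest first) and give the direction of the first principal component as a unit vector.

Step 1 — characteristic polynomial of 2×2 Sigma:
  det(Sigma - λI) = λ² - trace · λ + det = 0.
  trace = 13 + 14 = 27, det = 13·14 - (2)² = 178.
Step 2 — discriminant:
  Δ = trace² - 4·det = 729 - 712 = 17.
Step 3 — eigenvalues:
  λ = (trace ± √Δ)/2 = (27 ± 4.1231)/2,
  λ_1 = 15.5616,  λ_2 = 11.4384.

Step 4 — unit eigenvector for λ_1: solve (Sigma - λ_1 I)v = 0. First row:
  (13 - 15.5616)·v_x + (2)·v_y = 0, i.e. (-2.5616)·v_x + (2)·v_y = 0,
  so v ∝ (b, λ_1 - a) = (2, 2.5616) = u.
  ||u|| = √((2)² + (2.5616)²) = √(10.5616) ≈ 3.2499,
  v_1 = u/||u|| ≈ (0.6154, 0.7882) (||v_1|| = 1).

λ_1 = 15.5616,  λ_2 = 11.4384;  v_1 ≈ (0.6154, 0.7882)


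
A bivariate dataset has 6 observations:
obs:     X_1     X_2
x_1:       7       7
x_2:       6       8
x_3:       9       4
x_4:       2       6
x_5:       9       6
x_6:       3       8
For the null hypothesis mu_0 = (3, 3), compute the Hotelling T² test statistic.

Step 1 — sample mean vector:
  mean(X_1) = (7 + 6 + 9 + 2 + 9 + 3) / 6 = 36/6 = 6
  mean(X_2) = (7 + 8 + 4 + 6 + 6 + 8) / 6 = 39/6 = 6.5
  x̄ = (6, 6.5),  deviation x̄ - mu_0 = (6, 6.5) - (3, 3) = (3, 3.5).

Step 2 — sample covariance matrix, S[i,j] = (1/(n-1)) · Σ_k (x_{k,i} - mean_i) · (x_{k,j} - mean_j), divisor n-1 = 5:
  S[X_1,X_1] = ((1)·(1) + (0)·(0) + (3)·(3) + (-4)·(-4) + (3)·(3) + (-3)·(-3)) / 5 = 44/5 = 8.8
  S[X_1,X_2] = ((1)·(0.5) + (0)·(1.5) + (3)·(-2.5) + (-4)·(-0.5) + (3)·(-0.5) + (-3)·(1.5)) / 5 = -11/5 = -2.2
  S[X_2,X_2] = ((0.5)·(0.5) + (1.5)·(1.5) + (-2.5)·(-2.5) + (-0.5)·(-0.5) + (-0.5)·(-0.5) + (1.5)·(1.5)) / 5 = 11.5/5 = 2.3
  S = [[8.8, -2.2],
 [-2.2, 2.3]].

Step 3 — invert S. det(S) = 8.8·2.3 - (-2.2)² = 15.4.
  S^{-1} = (1/det) · [[d, -b], [-b, a]] = [[0.1494, 0.1429],
 [0.1429, 0.5714]].

Step 4 — quadratic form (x̄ - mu_0)^T · S^{-1} · (x̄ - mu_0):
  S^{-1} · (x̄ - mu_0) = (0.9481, 2.4286),
  (x̄ - mu_0)^T · [...] = (3)·(0.9481) + (3.5)·(2.4286) = 11.3442.

Step 5 — scale by n: T² = 6 · 11.3442 = 68.0649.

T² ≈ 68.0649


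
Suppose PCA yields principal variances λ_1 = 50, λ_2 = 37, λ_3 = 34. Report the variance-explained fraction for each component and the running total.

Step 1 — total variance = trace(Sigma) = Σ λ_i = 50 + 37 + 34 = 121.

Step 2 — fraction explained by component i = λ_i / Σ λ:
  PC1: 50/121 = 0.4132
  PC2: 37/121 = 0.3058
  PC3: 34/121 = 0.281

Step 3 — cumulative fraction after k components = (λ_1 + ... + λ_k) / Σ λ:
  k = 1: 50/121 = 0.4132
  k = 2: (50 + 37)/121 = 87/121 = 0.719
  k = 3: (50 + 37 + 34)/121 = 121/121 = 1

Summary (fraction, with percent):

explained: PC1 0.4132 (41.32%), PC2 0.3058 (30.58%), PC3 0.281 (28.1%);  cumulative: 0.4132, 0.719, 1


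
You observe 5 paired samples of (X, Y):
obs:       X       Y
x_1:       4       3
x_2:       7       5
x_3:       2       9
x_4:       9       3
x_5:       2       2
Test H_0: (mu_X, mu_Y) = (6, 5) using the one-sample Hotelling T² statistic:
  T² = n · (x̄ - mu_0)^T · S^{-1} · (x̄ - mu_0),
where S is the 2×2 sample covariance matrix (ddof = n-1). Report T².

Step 1 — sample mean vector:
  mean(X) = (4 + 7 + 2 + 9 + 2) / 5 = 24/5 = 4.8
  mean(Y) = (3 + 5 + 9 + 3 + 2) / 5 = 22/5 = 4.4
  x̄ = (4.8, 4.4),  deviation x̄ - mu_0 = (4.8, 4.4) - (6, 5) = (-1.2, -0.6).

Step 2 — sample covariance matrix, S[i,j] = (1/(n-1)) · Σ_k (x_{k,i} - mean_i) · (x_{k,j} - mean_j), divisor n-1 = 4:
  S[X,X] = ((-0.8)·(-0.8) + (2.2)·(2.2) + (-2.8)·(-2.8) + (4.2)·(4.2) + (-2.8)·(-2.8)) / 4 = 38.8/4 = 9.7
  S[X,Y] = ((-0.8)·(-1.4) + (2.2)·(0.6) + (-2.8)·(4.6) + (4.2)·(-1.4) + (-2.8)·(-2.4)) / 4 = -9.6/4 = -2.4
  S[Y,Y] = ((-1.4)·(-1.4) + (0.6)·(0.6) + (4.6)·(4.6) + (-1.4)·(-1.4) + (-2.4)·(-2.4)) / 4 = 31.2/4 = 7.8
  S = [[9.7, -2.4],
 [-2.4, 7.8]].

Step 3 — invert S. det(S) = 9.7·7.8 - (-2.4)² = 69.9.
  S^{-1} = (1/det) · [[d, -b], [-b, a]] = [[0.1116, 0.0343],
 [0.0343, 0.1388]].

Step 4 — quadratic form (x̄ - mu_0)^T · S^{-1} · (x̄ - mu_0):
  S^{-1} · (x̄ - mu_0) = (-0.1545, -0.1245),
  (x̄ - mu_0)^T · [...] = (-1.2)·(-0.1545) + (-0.6)·(-0.1245) = 0.2601.

Step 5 — scale by n: T² = 5 · 0.2601 = 1.3004.

T² ≈ 1.3004


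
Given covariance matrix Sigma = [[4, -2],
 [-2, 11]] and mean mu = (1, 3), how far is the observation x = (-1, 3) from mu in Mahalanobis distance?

Step 1 — centre the observation: (x - mu) = (-2, 0).

Step 2 — invert Sigma. det(Sigma) = 4·11 - (-2)² = 40.
  Sigma^{-1} = (1/det) · [[d, -b], [-b, a]] = [[0.275, 0.05],
 [0.05, 0.1]].

Step 3 — form the quadratic (x - mu)^T · Sigma^{-1} · (x - mu):
  Sigma^{-1} · (x - mu) = (-0.55, -0.1).
  (x - mu)^T · [Sigma^{-1} · (x - mu)] = (-2)·(-0.55) + (0)·(-0.1) = 1.1.

Step 4 — take square root: d = √(1.1) ≈ 1.0488.

d(x, mu) = √(1.1) ≈ 1.0488


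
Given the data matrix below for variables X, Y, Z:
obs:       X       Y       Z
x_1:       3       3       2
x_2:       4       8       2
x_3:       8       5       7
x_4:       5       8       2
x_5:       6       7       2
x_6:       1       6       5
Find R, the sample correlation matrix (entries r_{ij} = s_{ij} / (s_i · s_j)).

Step 1 — column means:
  mean(X) = (3 + 4 + 8 + 5 + 6 + 1) / 6 = 27/6 = 4.5
  mean(Y) = (3 + 8 + 5 + 8 + 7 + 6) / 6 = 37/6 = 6.1667
  mean(Z) = (2 + 2 + 7 + 2 + 2 + 5) / 6 = 20/6 = 3.3333

Step 2 — sample variances and covariances s[i,j] = (1/(n-1)) · Σ_k (x_{k,i} - mean_i) · (x_{k,j} - mean_j), with n-1 = 5:
  s[X,X] = ((-1.5)·(-1.5) + (-0.5)·(-0.5) + (3.5)·(3.5) + (0.5)·(0.5) + (1.5)·(1.5) + (-3.5)·(-3.5)) / 5 = 29.5/5 = 5.9
  s[X,Y] = ((-1.5)·(-3.1667) + (-0.5)·(1.8333) + (3.5)·(-1.1667) + (0.5)·(1.8333) + (1.5)·(0.8333) + (-3.5)·(-0.1667)) / 5 = 2.5/5 = 0.5
  s[X,Z] = ((-1.5)·(-1.3333) + (-0.5)·(-1.3333) + (3.5)·(3.6667) + (0.5)·(-1.3333) + (1.5)·(-1.3333) + (-3.5)·(1.6667)) / 5 = 7/5 = 1.4
  s[Y,Y] = ((-3.1667)·(-3.1667) + (1.8333)·(1.8333) + (-1.1667)·(-1.1667) + (1.8333)·(1.8333) + (0.8333)·(0.8333) + (-0.1667)·(-0.1667)) / 5 = 18.8333/5 = 3.7667
  s[Y,Z] = ((-3.1667)·(-1.3333) + (1.8333)·(-1.3333) + (-1.1667)·(3.6667) + (1.8333)·(-1.3333) + (0.8333)·(-1.3333) + (-0.1667)·(1.6667)) / 5 = -6.3333/5 = -1.2667
  s[Z,Z] = ((-1.3333)·(-1.3333) + (-1.3333)·(-1.3333) + (3.6667)·(3.6667) + (-1.3333)·(-1.3333) + (-1.3333)·(-1.3333) + (1.6667)·(1.6667)) / 5 = 23.3333/5 = 4.6667
  Sample standard deviations s_i = √(s[i,i]):
  s(X) = √(5.9) = 2.429
  s(Y) = √(3.7667) = 1.9408
  s(Z) = √(4.6667) = 2.1602

Step 3 — r_{ij} = s_{ij} / (s_i · s_j):
  r[X,X] = 1 (diagonal).
  r[X,Y] = 0.5 / (2.429 · 1.9408) = 0.5 / 4.7142 = 0.1061
  r[X,Z] = 1.4 / (2.429 · 2.1602) = 1.4 / 5.2472 = 0.2668
  r[Y,Y] = 1 (diagonal).
  r[Y,Z] = -1.2667 / (1.9408 · 2.1602) = -1.2667 / 4.1926 = -0.3021
  r[Z,Z] = 1 (diagonal).

R is symmetric with unit diagonal. Assembling:

R = [[1, 0.1061, 0.2668],
 [0.1061, 1, -0.3021],
 [0.2668, -0.3021, 1]]


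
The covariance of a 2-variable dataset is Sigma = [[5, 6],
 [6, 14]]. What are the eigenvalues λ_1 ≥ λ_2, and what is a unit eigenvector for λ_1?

Step 1 — characteristic polynomial of 2×2 Sigma:
  det(Sigma - λI) = λ² - trace · λ + det = 0.
  trace = 5 + 14 = 19, det = 5·14 - (6)² = 34.
Step 2 — discriminant:
  Δ = trace² - 4·det = 361 - 136 = 225.
Step 3 — eigenvalues:
  λ = (trace ± √Δ)/2 = (19 ± 15)/2,
  λ_1 = 17,  λ_2 = 2.

Step 4 — unit eigenvector for λ_1: solve (Sigma - λ_1 I)v = 0. First row:
  (5 - 17)·v_x + (6)·v_y = 0, i.e. (-12)·v_x + (6)·v_y = 0,
  so v ∝ (b, λ_1 - a) = (6, 12) = u.
  ||u|| = √((6)² + (12)²) = √(180) ≈ 13.4164,
  v_1 = u/||u|| ≈ (0.4472, 0.8944) (||v_1|| = 1).

λ_1 = 17,  λ_2 = 2;  v_1 ≈ (0.4472, 0.8944)


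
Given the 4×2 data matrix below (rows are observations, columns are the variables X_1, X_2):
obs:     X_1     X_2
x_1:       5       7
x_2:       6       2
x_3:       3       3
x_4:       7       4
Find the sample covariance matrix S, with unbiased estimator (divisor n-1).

Step 1 — column means:
  mean(X_1) = (5 + 6 + 3 + 7) / 4 = 21/4 = 5.25
  mean(X_2) = (7 + 2 + 3 + 4) / 4 = 16/4 = 4

Step 2 — sample covariance S[i,j] = (1/(n-1)) · Σ_k (x_{k,i} - mean_i) · (x_{k,j} - mean_j), with n-1 = 3.
  S[X_1,X_1] = ((-0.25)·(-0.25) + (0.75)·(0.75) + (-2.25)·(-2.25) + (1.75)·(1.75)) / 3 = 8.75/3 = 2.9167
  S[X_1,X_2] = ((-0.25)·(3) + (0.75)·(-2) + (-2.25)·(-1) + (1.75)·(0)) / 3 = 0/3 = 0
  S[X_2,X_2] = ((3)·(3) + (-2)·(-2) + (-1)·(-1) + (0)·(0)) / 3 = 14/3 = 4.6667

S is symmetric (S[j,i] = S[i,j]). Assembling:

S = [[2.9167, 0],
 [0, 4.6667]]


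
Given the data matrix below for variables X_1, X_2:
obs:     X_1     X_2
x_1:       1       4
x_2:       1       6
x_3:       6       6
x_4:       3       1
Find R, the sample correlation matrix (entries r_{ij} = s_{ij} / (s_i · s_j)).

Step 1 — column means:
  mean(X_1) = (1 + 1 + 6 + 3) / 4 = 11/4 = 2.75
  mean(X_2) = (4 + 6 + 6 + 1) / 4 = 17/4 = 4.25

Step 2 — sample variances and covariances s[i,j] = (1/(n-1)) · Σ_k (x_{k,i} - mean_i) · (x_{k,j} - mean_j), with n-1 = 3:
  s[X_1,X_1] = ((-1.75)·(-1.75) + (-1.75)·(-1.75) + (3.25)·(3.25) + (0.25)·(0.25)) / 3 = 16.75/3 = 5.5833
  s[X_1,X_2] = ((-1.75)·(-0.25) + (-1.75)·(1.75) + (3.25)·(1.75) + (0.25)·(-3.25)) / 3 = 2.25/3 = 0.75
  s[X_2,X_2] = ((-0.25)·(-0.25) + (1.75)·(1.75) + (1.75)·(1.75) + (-3.25)·(-3.25)) / 3 = 16.75/3 = 5.5833
  Sample standard deviations s_i = √(s[i,i]):
  s(X_1) = √(5.5833) = 2.3629
  s(X_2) = √(5.5833) = 2.3629

Step 3 — r_{ij} = s_{ij} / (s_i · s_j):
  r[X_1,X_1] = 1 (diagonal).
  r[X_1,X_2] = 0.75 / (2.3629 · 2.3629) = 0.75 / 5.5833 = 0.1343
  r[X_2,X_2] = 1 (diagonal).

R is symmetric with unit diagonal. Assembling:

R = [[1, 0.1343],
 [0.1343, 1]]


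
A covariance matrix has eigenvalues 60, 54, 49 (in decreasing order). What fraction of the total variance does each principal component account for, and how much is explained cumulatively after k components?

Step 1 — total variance = trace(Sigma) = Σ λ_i = 60 + 54 + 49 = 163.

Step 2 — fraction explained by component i = λ_i / Σ λ:
  PC1: 60/163 = 0.3681
  PC2: 54/163 = 0.3313
  PC3: 49/163 = 0.3006

Step 3 — cumulative fraction after k components = (λ_1 + ... + λ_k) / Σ λ:
  k = 1: 60/163 = 0.3681
  k = 2: (60 + 54)/163 = 114/163 = 0.6994
  k = 3: (60 + 54 + 49)/163 = 163/163 = 1

Summary (fraction, with percent):

explained: PC1 0.3681 (36.81%), PC2 0.3313 (33.13%), PC3 0.3006 (30.06%);  cumulative: 0.3681, 0.6994, 1


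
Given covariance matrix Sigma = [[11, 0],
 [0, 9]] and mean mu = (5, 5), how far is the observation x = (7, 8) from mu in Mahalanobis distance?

Step 1 — centre the observation: (x - mu) = (2, 3).

Step 2 — invert Sigma. det(Sigma) = 11·9 - (0)² = 99.
  Sigma^{-1} = (1/det) · [[d, -b], [-b, a]] = [[0.0909, 0],
 [0, 0.1111]].

Step 3 — form the quadratic (x - mu)^T · Sigma^{-1} · (x - mu):
  Sigma^{-1} · (x - mu) = (0.1818, 0.3333).
  (x - mu)^T · [Sigma^{-1} · (x - mu)] = (2)·(0.1818) + (3)·(0.3333) = 1.3636.

Step 4 — take square root: d = √(1.3636) ≈ 1.1677.

d(x, mu) = √(1.3636) ≈ 1.1677


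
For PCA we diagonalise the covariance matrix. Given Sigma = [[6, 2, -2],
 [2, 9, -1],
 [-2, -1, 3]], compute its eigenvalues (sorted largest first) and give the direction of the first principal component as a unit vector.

Step 1 — characteristic polynomial p(λ) = det(λI - Sigma) = λ³ - tr·λ² + c_1·λ - det, where tr = trace, c_1 = sum of the principal 2×2 minors, det = det(Sigma):
  tr = 6 + 9 + 3 = 18,
  c_1 = (6·9 - (2)²) + (6·3 - (-2)²) + (9·3 - (-1)²) = 50 + 14 + 26 = 90,
  det = 6·(9·3 - (-1)²) - (2)·((2)·3 - (-1)·(-2)) + (-2)·((2)·(-1) - 9·(-2)) = 6·(26) - (2)·(4) + (-2)·(16) = 116.
  So p(λ) = λ³ - 18λ² + 90λ - 116.
Step 2 — look for an integer root (rational root theorem: any rational root is an integer divisor of 116). Testing λ = 2:
  p(2) = 8 - 72 + 180 - 116 = 0  ✓
  Dividing out (λ - 2): p(λ) = (λ - 2)(λ² - 16λ + 58).
Step 3 — remaining eigenvalues from the quadratic λ² - 16λ + 58 = 0:
  Δ = 16² - 4·58 = 256 - 232 = 24,  λ = (16 ± √24)/2 = (16 ± 4.899)/2 ≈ 10.4495 or 5.5505.
  Sorted: λ_1 = 10.4495,  λ_2 = 5.5505,  λ_3 = 2  (check: sum = 18 = tr ✓).

Step 4 — unit eigenvector for λ_1 ≈ 10.4495: v spans the null space of (Sigma - λ_1 I), whose rows are
  r_1 = (-4.4495, 2, -2),  r_2 = (2, -1.4495, -1),  r_3 = (-2, -1, -7.4495).
  v is orthogonal to every row, so take v ∝ r_1 × r_2 = ((2)·(-1) - (-2)·(-1.4495), (-2)·(2) - (-4.4495)·(-1), (-4.4495)·(-1.4495) - (2)·(2)) ≈ (-4.899, -8.4495, 2.4495).
  Rescale (multiply by -1 so the first nonzero entry is positive): u = (4.899, 8.4495, -2.4495).
  ||u|| = √((4.899)² + (8.4495)² + (-2.4495)²) = √(101.3939) ≈ 10.0695,  v_1 = u/||u|| ≈ (0.4865, 0.8391, -0.2433) (||v_1|| = 1).

λ_1 = 10.4495,  λ_2 = 5.5505,  λ_3 = 2;  v_1 ≈ (0.4865, 0.8391, -0.2433)


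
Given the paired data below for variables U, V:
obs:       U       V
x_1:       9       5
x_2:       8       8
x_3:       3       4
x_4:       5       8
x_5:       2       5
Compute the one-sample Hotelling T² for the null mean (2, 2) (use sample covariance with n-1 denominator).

Step 1 — sample mean vector:
  mean(U) = (9 + 8 + 3 + 5 + 2) / 5 = 27/5 = 5.4
  mean(V) = (5 + 8 + 4 + 8 + 5) / 5 = 30/5 = 6
  x̄ = (5.4, 6),  deviation x̄ - mu_0 = (5.4, 6) - (2, 2) = (3.4, 4).

Step 2 — sample covariance matrix, S[i,j] = (1/(n-1)) · Σ_k (x_{k,i} - mean_i) · (x_{k,j} - mean_j), divisor n-1 = 4:
  S[U,U] = ((3.6)·(3.6) + (2.6)·(2.6) + (-2.4)·(-2.4) + (-0.4)·(-0.4) + (-3.4)·(-3.4)) / 4 = 37.2/4 = 9.3
  S[U,V] = ((3.6)·(-1) + (2.6)·(2) + (-2.4)·(-2) + (-0.4)·(2) + (-3.4)·(-1)) / 4 = 9/4 = 2.25
  S[V,V] = ((-1)·(-1) + (2)·(2) + (-2)·(-2) + (2)·(2) + (-1)·(-1)) / 4 = 14/4 = 3.5
  S = [[9.3, 2.25],
 [2.25, 3.5]].

Step 3 — invert S. det(S) = 9.3·3.5 - (2.25)² = 27.4875.
  S^{-1} = (1/det) · [[d, -b], [-b, a]] = [[0.1273, -0.0819],
 [-0.0819, 0.3383]].

Step 4 — quadratic form (x̄ - mu_0)^T · S^{-1} · (x̄ - mu_0):
  S^{-1} · (x̄ - mu_0) = (0.1055, 1.075),
  (x̄ - mu_0)^T · [...] = (3.4)·(0.1055) + (4)·(1.075) = 4.6588.

Step 5 — scale by n: T² = 5 · 4.6588 = 23.2942.

T² ≈ 23.2942
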